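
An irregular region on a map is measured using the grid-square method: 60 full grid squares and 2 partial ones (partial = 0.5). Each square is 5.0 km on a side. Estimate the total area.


effective squares = 60 + 2 * 0.5 = 61.0
area = 61.0 * 25.0 = 1525.0 km^2

1525.0 km^2


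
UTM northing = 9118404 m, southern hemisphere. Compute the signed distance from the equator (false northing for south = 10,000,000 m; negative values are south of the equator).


For southern: actual = 9118404 - 10000000 = -881596 m

-881596 m


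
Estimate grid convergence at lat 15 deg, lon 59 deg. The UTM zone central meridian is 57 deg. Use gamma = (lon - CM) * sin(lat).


gamma = (59 - 57) * sin(15) = 2 * 0.258819 = 0.518 degrees

0.518 degrees


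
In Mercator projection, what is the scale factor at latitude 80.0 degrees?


SF = 1 / cos(80.0) = 1 / 0.173648 = 5.759

5.759


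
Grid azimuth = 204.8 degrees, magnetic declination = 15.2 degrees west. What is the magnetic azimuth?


magnetic azimuth = grid azimuth - declination (east +ve)
mag_az = 204.8 - -15.2 = 220.0 degrees

220.0 degrees


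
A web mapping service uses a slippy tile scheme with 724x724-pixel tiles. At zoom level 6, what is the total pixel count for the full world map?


tiles per axis = 2^6 = 64
total tiles = 64^2 = 4096
pixels per axis = 64 * 724 = 46336
total pixels = 46336^2 = 2147024896

2147024896 pixels


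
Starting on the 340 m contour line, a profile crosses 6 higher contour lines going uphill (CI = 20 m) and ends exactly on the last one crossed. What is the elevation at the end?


elevation = 340 + 6 * 20 = 460 m

460 m


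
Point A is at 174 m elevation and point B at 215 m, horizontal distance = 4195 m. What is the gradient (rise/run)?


gradient = (215 - 174) / 4195 = 41 / 4195 = 0.0098

0.0098


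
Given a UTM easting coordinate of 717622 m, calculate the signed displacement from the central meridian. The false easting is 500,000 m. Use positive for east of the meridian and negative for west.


displacement = 717622 - 500000 = 217622 m

217622 m


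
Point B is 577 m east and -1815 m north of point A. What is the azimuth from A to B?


az = atan2(577, -1815) = 162.4 deg
adjusted to 0-360: 162.4 degrees

162.4 degrees


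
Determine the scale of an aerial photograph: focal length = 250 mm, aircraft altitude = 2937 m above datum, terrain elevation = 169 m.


scale = f / (H - h) = 250 mm / 2768 m = 250 / 2768000 = 1:11072

1:11072


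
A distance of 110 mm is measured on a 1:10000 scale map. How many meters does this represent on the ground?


ground = 110 mm * 10000 / 1000 = 1100.0 m

1100.0 m


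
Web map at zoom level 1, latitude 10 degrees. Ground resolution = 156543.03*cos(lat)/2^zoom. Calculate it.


res = 156543.03 * cos(10) / 2^1 = 156543.03 * 0.98480775 / 2 = 77082.39 m/pixel

77082.39 m/pixel


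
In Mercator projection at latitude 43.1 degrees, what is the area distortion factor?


area_distortion = 1/cos^2(43.1) = 1.876

1.876


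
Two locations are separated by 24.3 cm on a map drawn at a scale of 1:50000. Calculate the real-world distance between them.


ground = 24.3 cm * 50000 / 100 = 12150.0 m = 12.15 km

12.15 km


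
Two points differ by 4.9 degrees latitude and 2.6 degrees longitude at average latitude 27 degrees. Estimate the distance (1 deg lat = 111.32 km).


dlat_km = 4.9 * 111.32 = 545.468
dlon_km = 2.6 * 111.32 * cos(27) ≈ 257.886
dist = sqrt(545.468^2 + 257.886^2) ≈ 603.4 km

603.4 km


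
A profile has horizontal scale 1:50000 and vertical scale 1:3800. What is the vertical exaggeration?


VE = horizontal_scale / vertical_scale = 50000 / 3800 ≈ 13.2

13.2x


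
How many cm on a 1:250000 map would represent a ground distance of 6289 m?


map_cm = 6289 * 100 / 250000 = 2.5156 cm ≈ 2.52 cm

2.52 cm


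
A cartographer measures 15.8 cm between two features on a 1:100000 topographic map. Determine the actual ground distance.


ground = 15.8 cm * 100000 / 100 = 15800.0 m = 15.8 km

15.8 km


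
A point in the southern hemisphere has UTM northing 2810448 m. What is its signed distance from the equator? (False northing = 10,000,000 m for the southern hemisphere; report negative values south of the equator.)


For southern: actual = 2810448 - 10000000 = -7189552 m

-7189552 m


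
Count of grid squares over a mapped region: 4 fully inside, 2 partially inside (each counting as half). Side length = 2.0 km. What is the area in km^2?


effective squares = 4 + 2 * 0.5 = 5.0
area = 5.0 * 4.0 = 20.0 km^2

20.0 km^2


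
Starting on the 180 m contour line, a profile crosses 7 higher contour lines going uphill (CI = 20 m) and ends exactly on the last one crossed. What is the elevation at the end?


elevation = 180 + 7 * 20 = 320 m

320 m


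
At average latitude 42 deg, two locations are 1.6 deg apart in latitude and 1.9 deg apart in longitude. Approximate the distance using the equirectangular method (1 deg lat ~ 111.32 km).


dlat_km = 1.6 * 111.32 = 178.112
dlon_km = 1.9 * 111.32 * cos(42) ≈ 157.181
dist = sqrt(178.112^2 + 157.181^2) ≈ 237.5 km

237.5 km


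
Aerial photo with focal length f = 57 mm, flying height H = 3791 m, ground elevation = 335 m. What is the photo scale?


scale = f / (H - h) = 57 mm / 3456 m = 57 / 3456000 = 1:60632

1:60632


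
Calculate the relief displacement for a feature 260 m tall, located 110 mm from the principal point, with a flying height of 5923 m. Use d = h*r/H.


d = h * r / H = 260 * 110 / 5923 = 4.83 mm

4.83 mm


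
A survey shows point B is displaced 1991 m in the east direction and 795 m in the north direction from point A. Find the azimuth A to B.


az = atan2(1991, 795) = 68.2 deg
adjusted to 0-360: 68.2 degrees

68.2 degrees


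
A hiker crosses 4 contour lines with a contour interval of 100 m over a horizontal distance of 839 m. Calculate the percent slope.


elevation change = 4 * 100 = 400 m
slope = 400 / 839 * 100 = 47.7%

47.7%


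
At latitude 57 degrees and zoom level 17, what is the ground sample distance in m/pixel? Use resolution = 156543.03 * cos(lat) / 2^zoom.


res = 156543.03 * cos(57) / 2^17 = 156543.03 * 0.54463904 / 131072 = 0.65 m/pixel

0.65 m/pixel


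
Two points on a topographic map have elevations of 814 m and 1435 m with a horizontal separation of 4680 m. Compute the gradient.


gradient = (1435 - 814) / 4680 = 621 / 4680 = 0.1327

0.1327


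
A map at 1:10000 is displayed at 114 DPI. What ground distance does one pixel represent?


pixel_cm = 2.54 / 114 ≈ 0.022281 cm
ground = pixel_cm * 10000 / 100 = 2.54 * 10000 / (114 * 100) = 25400 / 11400 ≈ 2.23 m

2.23 m


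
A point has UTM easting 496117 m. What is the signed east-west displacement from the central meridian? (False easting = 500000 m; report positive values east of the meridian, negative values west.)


displacement = 496117 - 500000 = -3883 m

-3883 m


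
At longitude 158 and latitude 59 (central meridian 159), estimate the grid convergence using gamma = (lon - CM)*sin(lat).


gamma = (158 - 159) * sin(59) = -1 * 0.857167 = -0.857 degrees

-0.857 degrees


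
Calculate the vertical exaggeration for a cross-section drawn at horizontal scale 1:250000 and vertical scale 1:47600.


VE = horizontal_scale / vertical_scale = 250000 / 47600 ≈ 5.3

5.3x


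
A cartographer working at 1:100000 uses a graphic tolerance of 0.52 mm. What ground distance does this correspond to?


ground = 0.52 mm * 100000 / 1000 = 52.0 m

52.0 m


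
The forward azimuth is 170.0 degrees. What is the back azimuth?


back azimuth = (170.0 + 180) mod 360 = 350.0 degrees

350.0 degrees


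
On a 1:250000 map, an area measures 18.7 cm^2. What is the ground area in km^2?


ground_area = 18.7 * (250000/100)^2 = 116875000.0 m^2 = 116.875 km^2

116.875 km^2


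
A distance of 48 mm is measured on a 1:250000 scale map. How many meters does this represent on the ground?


ground = 48 mm * 250000 / 1000 = 12000.0 m

12000.0 m


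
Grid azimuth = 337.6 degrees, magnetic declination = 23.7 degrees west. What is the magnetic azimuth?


magnetic azimuth = grid azimuth - declination (east +ve)
mag_az = 337.6 - -23.7 = 1.3 degrees

1.3 degrees


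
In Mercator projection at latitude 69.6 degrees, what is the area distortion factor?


area_distortion = 1/cos^2(69.6) = 8.23

8.23


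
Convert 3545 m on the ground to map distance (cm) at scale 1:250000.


map_cm = 3545 * 100 / 250000 = 1.418 cm ≈ 1.42 cm

1.42 cm


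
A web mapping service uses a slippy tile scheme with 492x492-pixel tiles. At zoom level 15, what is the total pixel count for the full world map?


tiles per axis = 2^15 = 32768
total tiles = 32768^2 = 1073741824
pixels per axis = 32768 * 492 = 16121856
total pixels = 16121856^2 = 259914240884736

259914240884736 pixels


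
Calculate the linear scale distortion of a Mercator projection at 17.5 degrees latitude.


SF = 1 / cos(17.5) = 1 / 0.953717 = 1.049

1.049


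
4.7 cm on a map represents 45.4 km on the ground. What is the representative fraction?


ground = 45.4 km = 4540000 cm; RF denominator = ground / map = 4540000 / 4.7 ≈ 965957; RF = 1:965957

1:965957


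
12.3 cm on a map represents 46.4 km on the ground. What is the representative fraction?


ground = 46.4 km = 4640000 cm; RF denominator = ground / map = 4640000 / 12.3 ≈ 377236; RF = 1:377236

1:377236


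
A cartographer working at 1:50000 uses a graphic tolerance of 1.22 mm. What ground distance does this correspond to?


ground = 1.22 mm * 50000 / 1000 = 61.0 m

61.0 m


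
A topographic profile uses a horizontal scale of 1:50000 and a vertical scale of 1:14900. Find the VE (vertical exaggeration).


VE = horizontal_scale / vertical_scale = 50000 / 14900 ≈ 3.4

3.4x


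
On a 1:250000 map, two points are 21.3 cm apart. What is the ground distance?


ground = 21.3 cm * 250000 / 100 = 53250.0 m = 53.25 km

53.25 km


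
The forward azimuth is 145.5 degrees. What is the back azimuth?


back azimuth = (145.5 + 180) mod 360 = 325.5 degrees

325.5 degrees


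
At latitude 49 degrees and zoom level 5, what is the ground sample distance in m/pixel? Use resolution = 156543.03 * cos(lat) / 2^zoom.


res = 156543.03 * cos(49) / 2^5 = 156543.03 * 0.65605903 / 32 = 3209.42 m/pixel

3209.42 m/pixel


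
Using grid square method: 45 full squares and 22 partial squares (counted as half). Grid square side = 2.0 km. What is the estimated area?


effective squares = 45 + 22 * 0.5 = 56.0
area = 56.0 * 4.0 = 224.0 km^2

224.0 km^2


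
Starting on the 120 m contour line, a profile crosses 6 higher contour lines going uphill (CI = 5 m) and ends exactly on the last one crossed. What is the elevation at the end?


elevation = 120 + 6 * 5 = 150 m

150 m


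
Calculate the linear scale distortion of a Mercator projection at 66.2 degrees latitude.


SF = 1 / cos(66.2) = 1 / 0.403545 = 2.478

2.478


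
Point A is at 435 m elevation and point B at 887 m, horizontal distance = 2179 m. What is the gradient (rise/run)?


gradient = (887 - 435) / 2179 = 452 / 2179 = 0.2074

0.2074


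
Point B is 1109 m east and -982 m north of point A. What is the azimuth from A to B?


az = atan2(1109, -982) = 131.5 deg
adjusted to 0-360: 131.5 degrees

131.5 degrees


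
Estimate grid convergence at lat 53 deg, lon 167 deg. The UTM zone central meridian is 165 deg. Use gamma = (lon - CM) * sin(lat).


gamma = (167 - 165) * sin(53) = 2 * 0.798636 = 1.597 degrees

1.597 degrees


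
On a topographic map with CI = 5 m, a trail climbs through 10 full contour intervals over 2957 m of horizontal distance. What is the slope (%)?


elevation change = 10 * 5 = 50 m
slope = 50 / 2957 * 100 = 1.7%

1.7%


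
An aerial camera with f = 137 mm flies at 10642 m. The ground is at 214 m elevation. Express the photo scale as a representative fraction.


scale = f / (H - h) = 137 mm / 10428 m = 137 / 10428000 = 1:76117

1:76117


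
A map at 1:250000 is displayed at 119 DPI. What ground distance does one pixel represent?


pixel_cm = 2.54 / 119 ≈ 0.021345 cm
ground = pixel_cm * 250000 / 100 = 2.54 * 250000 / (119 * 100) = 635000 / 11900 ≈ 53.36 m

53.36 m


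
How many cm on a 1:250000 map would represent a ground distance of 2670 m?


map_cm = 2670 * 100 / 250000 = 1.068 cm ≈ 1.07 cm

1.07 cm


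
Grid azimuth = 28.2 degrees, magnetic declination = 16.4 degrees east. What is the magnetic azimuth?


magnetic azimuth = grid azimuth - declination (east +ve)
mag_az = 28.2 - 16.4 = 11.8 degrees

11.8 degrees


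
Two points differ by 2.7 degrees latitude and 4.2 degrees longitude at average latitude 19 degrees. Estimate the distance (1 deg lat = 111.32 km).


dlat_km = 2.7 * 111.32 = 300.564
dlon_km = 4.2 * 111.32 * cos(19) ≈ 442.072
dist = sqrt(300.564^2 + 442.072^2) ≈ 534.6 km

534.6 km


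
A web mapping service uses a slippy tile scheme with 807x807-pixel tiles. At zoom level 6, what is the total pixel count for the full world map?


tiles per axis = 2^6 = 64
total tiles = 64^2 = 4096
pixels per axis = 64 * 807 = 51648
total pixels = 51648^2 = 2667515904

2667515904 pixels


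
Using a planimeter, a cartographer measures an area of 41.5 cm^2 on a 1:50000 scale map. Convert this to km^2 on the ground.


ground_area = 41.5 * (50000/100)^2 = 10375000.0 m^2 = 10.375 km^2

10.375 km^2


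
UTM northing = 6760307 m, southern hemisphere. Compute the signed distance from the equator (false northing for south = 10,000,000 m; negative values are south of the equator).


For southern: actual = 6760307 - 10000000 = -3239693 m

-3239693 m


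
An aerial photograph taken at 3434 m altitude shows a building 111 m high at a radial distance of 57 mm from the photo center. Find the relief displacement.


d = h * r / H = 111 * 57 / 3434 = 1.84 mm

1.84 mm


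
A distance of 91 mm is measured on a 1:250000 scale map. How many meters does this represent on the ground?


ground = 91 mm * 250000 / 1000 = 22750.0 m

22750.0 m


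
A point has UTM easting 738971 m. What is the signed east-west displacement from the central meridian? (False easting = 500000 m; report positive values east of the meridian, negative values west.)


displacement = 738971 - 500000 = 238971 m

238971 m


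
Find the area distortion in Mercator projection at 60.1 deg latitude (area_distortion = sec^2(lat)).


area_distortion = 1/cos^2(60.1) = 4.024

4.024


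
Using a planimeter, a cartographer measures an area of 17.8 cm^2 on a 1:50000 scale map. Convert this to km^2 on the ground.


ground_area = 17.8 * (50000/100)^2 = 4450000.0 m^2 = 4.45 km^2

4.45 km^2


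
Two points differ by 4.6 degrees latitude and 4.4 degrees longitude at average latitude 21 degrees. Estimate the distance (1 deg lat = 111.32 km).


dlat_km = 4.6 * 111.32 = 512.072
dlon_km = 4.4 * 111.32 * cos(21) ≈ 457.275
dist = sqrt(512.072^2 + 457.275^2) ≈ 686.5 km

686.5 km


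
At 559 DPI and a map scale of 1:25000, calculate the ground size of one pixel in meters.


pixel_cm = 2.54 / 559 ≈ 0.004544 cm
ground = pixel_cm * 25000 / 100 = 2.54 * 25000 / (559 * 100) = 63500 / 55900 ≈ 1.14 m

1.14 m


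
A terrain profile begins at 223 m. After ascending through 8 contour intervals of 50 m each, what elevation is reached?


elevation = 223 + 8 * 50 = 623 m

623 m


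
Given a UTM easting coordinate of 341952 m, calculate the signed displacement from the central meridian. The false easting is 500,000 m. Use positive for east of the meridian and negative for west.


displacement = 341952 - 500000 = -158048 m

-158048 m


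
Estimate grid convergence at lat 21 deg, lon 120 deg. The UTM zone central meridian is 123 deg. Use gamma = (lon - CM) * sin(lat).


gamma = (120 - 123) * sin(21) = -3 * 0.358368 = -1.075 degrees

-1.075 degrees


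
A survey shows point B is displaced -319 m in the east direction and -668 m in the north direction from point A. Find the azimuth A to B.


az = atan2(-319, -668) = -154.5 deg
adjusted to 0-360: 205.5 degrees

205.5 degrees


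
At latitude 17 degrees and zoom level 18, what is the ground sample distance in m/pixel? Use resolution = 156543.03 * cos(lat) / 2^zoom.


res = 156543.03 * cos(17) / 2^18 = 156543.03 * 0.95630476 / 262144 = 0.57 m/pixel

0.57 m/pixel


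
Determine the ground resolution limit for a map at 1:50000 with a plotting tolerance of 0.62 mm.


ground = 0.62 mm * 50000 / 1000 = 31.0 m

31.0 m


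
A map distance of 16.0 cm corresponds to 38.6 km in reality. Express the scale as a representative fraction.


ground = 38.6 km = 3860000 cm; RF denominator = ground / map = 3860000 / 16.0 = 241250; RF = 1:241250

1:241250


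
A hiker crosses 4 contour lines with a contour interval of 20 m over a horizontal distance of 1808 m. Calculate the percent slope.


elevation change = 4 * 20 = 80 m
slope = 80 / 1808 * 100 = 4.4%

4.4%


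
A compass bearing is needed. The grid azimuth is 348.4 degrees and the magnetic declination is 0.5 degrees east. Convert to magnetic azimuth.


magnetic azimuth = grid azimuth - declination (east +ve)
mag_az = 348.4 - 0.5 = 347.9 degrees

347.9 degrees


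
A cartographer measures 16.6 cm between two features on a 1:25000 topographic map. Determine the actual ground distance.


ground = 16.6 cm * 25000 / 100 = 4150.0 m = 4.15 km

4.15 km


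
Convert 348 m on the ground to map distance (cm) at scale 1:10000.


map_cm = 348 * 100 / 10000 = 3.48 cm

3.48 cm


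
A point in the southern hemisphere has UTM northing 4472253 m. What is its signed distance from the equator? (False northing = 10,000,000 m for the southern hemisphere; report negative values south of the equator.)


For southern: actual = 4472253 - 10000000 = -5527747 m

-5527747 m


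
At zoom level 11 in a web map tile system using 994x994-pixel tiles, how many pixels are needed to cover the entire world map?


tiles per axis = 2^11 = 2048
total tiles = 2048^2 = 4194304
pixels per axis = 2048 * 994 = 2035712
total pixels = 2035712^2 = 4144123346944

4144123346944 pixels


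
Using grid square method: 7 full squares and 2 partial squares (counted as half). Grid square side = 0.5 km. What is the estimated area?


effective squares = 7 + 2 * 0.5 = 8.0
area = 8.0 * 0.25 = 2.0 km^2

2.0 km^2


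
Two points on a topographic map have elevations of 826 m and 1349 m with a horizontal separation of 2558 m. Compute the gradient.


gradient = (1349 - 826) / 2558 = 523 / 2558 = 0.2045

0.2045


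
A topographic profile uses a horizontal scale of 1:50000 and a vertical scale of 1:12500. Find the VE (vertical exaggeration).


VE = horizontal_scale / vertical_scale = 50000 / 12500 = 4.0

4.0x


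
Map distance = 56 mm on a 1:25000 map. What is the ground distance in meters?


ground = 56 mm * 25000 / 1000 = 1400.0 m

1400.0 m


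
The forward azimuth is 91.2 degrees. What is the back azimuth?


back azimuth = (91.2 + 180) mod 360 = 271.2 degrees

271.2 degrees


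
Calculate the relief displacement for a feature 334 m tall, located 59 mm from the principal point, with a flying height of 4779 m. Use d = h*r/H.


d = h * r / H = 334 * 59 / 4779 = 4.12 mm

4.12 mm


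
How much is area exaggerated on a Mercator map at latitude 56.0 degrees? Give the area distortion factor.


area_distortion = 1/cos^2(56.0) = 3.198

3.198


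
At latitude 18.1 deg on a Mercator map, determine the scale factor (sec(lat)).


SF = 1 / cos(18.1) = 1 / 0.950516 = 1.052

1.052


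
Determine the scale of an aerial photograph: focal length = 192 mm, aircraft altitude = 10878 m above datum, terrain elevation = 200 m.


scale = f / (H - h) = 192 mm / 10678 m = 192 / 10678000 = 1:55615

1:55615


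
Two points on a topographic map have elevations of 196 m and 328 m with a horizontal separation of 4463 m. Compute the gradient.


gradient = (328 - 196) / 4463 = 132 / 4463 = 0.0296

0.0296


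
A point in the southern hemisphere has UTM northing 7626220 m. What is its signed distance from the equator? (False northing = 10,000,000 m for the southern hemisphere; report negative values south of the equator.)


For southern: actual = 7626220 - 10000000 = -2373780 m

-2373780 m


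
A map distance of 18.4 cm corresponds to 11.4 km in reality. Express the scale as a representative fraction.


ground = 11.4 km = 1140000 cm; RF denominator = ground / map = 1140000 / 18.4 ≈ 61957; RF = 1:61957

1:61957


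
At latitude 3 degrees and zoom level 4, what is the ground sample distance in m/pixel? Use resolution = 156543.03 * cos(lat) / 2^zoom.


res = 156543.03 * cos(3) / 2^4 = 156543.03 * 0.99862953 / 16 = 9770.53 m/pixel

9770.53 m/pixel


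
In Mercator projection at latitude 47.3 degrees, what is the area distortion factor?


area_distortion = 1/cos^2(47.3) = 2.174

2.174


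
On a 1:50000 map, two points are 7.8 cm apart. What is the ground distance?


ground = 7.8 cm * 50000 / 100 = 3900.0 m = 3.9 km

3.9 km


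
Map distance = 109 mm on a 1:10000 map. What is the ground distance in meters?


ground = 109 mm * 10000 / 1000 = 1090.0 m

1090.0 m


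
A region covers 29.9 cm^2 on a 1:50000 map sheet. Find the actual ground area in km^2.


ground_area = 29.9 * (50000/100)^2 = 7475000.0 m^2 = 7.475 km^2

7.475 km^2


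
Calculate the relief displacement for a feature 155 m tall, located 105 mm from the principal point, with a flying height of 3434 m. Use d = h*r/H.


d = h * r / H = 155 * 105 / 3434 = 4.74 mm

4.74 mm


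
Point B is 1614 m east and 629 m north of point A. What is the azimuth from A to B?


az = atan2(1614, 629) = 68.7 deg
adjusted to 0-360: 68.7 degrees

68.7 degrees


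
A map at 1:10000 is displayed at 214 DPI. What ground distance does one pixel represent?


pixel_cm = 2.54 / 214 ≈ 0.011869 cm
ground = pixel_cm * 10000 / 100 = 2.54 * 10000 / (214 * 100) = 25400 / 21400 ≈ 1.19 m

1.19 m


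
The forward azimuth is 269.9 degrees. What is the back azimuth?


back azimuth = (269.9 + 180) mod 360 = 89.9 degrees

89.9 degrees


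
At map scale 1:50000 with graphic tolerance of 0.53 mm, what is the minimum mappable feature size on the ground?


ground = 0.53 mm * 50000 / 1000 = 26.5 m

26.5 m


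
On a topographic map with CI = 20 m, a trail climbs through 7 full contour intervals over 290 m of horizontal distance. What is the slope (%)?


elevation change = 7 * 20 = 140 m
slope = 140 / 290 * 100 = 48.3%

48.3%


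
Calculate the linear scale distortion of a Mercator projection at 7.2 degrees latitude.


SF = 1 / cos(7.2) = 1 / 0.992115 = 1.008

1.008


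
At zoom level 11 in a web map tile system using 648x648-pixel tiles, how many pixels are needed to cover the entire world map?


tiles per axis = 2^11 = 2048
total tiles = 2048^2 = 4194304
pixels per axis = 2048 * 648 = 1327104
total pixels = 1327104^2 = 1761205026816

1761205026816 pixels


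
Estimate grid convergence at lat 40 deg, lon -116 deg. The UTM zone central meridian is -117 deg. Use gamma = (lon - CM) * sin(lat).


gamma = (-116 - -117) * sin(40) = 1 * 0.642788 = 0.643 degrees

0.643 degrees


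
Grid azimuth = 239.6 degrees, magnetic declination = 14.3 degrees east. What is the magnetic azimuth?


magnetic azimuth = grid azimuth - declination (east +ve)
mag_az = 239.6 - 14.3 = 225.3 degrees

225.3 degrees


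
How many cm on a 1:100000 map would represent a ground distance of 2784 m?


map_cm = 2784 * 100 / 100000 = 2.784 cm ≈ 2.78 cm

2.78 cm


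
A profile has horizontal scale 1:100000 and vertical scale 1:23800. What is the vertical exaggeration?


VE = horizontal_scale / vertical_scale = 100000 / 23800 ≈ 4.2

4.2x


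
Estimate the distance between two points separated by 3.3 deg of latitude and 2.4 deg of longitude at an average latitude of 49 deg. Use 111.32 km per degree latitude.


dlat_km = 3.3 * 111.32 = 367.356
dlon_km = 2.4 * 111.32 * cos(49) ≈ 175.278
dist = sqrt(367.356^2 + 175.278^2) ≈ 407.0 km

407.0 km


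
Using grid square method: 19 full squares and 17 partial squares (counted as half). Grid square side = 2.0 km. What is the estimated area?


effective squares = 19 + 17 * 0.5 = 27.5
area = 27.5 * 4.0 = 110.0 km^2

110.0 km^2


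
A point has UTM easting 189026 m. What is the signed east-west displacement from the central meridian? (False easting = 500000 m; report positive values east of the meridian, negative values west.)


displacement = 189026 - 500000 = -310974 m

-310974 m


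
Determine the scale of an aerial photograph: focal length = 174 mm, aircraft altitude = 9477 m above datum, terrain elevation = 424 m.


scale = f / (H - h) = 174 mm / 9053 m = 174 / 9053000 = 1:52029

1:52029


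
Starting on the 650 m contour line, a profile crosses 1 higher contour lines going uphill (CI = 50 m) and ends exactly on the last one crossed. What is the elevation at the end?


elevation = 650 + 1 * 50 = 700 m

700 m


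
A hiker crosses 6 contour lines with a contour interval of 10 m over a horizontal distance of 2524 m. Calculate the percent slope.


elevation change = 6 * 10 = 60 m
slope = 60 / 2524 * 100 = 2.4%

2.4%


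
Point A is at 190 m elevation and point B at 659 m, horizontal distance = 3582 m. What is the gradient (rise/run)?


gradient = (659 - 190) / 3582 = 469 / 3582 = 0.1309

0.1309


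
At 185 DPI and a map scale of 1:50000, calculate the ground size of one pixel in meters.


pixel_cm = 2.54 / 185 ≈ 0.01373 cm
ground = pixel_cm * 50000 / 100 = 2.54 * 50000 / (185 * 100) = 127000 / 18500 ≈ 6.86 m

6.86 m


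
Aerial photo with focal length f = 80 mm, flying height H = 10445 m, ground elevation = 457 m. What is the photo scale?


scale = f / (H - h) = 80 mm / 9988 m = 80 / 9988000 = 1:124850

1:124850


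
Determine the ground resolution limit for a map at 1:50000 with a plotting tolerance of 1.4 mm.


ground = 1.4 mm * 50000 / 1000 = 70.0 m

70.0 m


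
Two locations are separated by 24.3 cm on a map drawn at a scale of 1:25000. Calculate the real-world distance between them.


ground = 24.3 cm * 25000 / 100 = 6075.0 m = 6.075 km

6.075 km


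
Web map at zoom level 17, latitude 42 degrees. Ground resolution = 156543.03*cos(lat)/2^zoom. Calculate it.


res = 156543.03 * cos(42) / 2^17 = 156543.03 * 0.74314483 / 131072 = 0.89 m/pixel

0.89 m/pixel


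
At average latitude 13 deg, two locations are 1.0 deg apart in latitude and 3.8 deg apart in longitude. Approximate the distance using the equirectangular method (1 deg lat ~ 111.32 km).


dlat_km = 1.0 * 111.32 = 111.32
dlon_km = 3.8 * 111.32 * cos(13) ≈ 412.174
dist = sqrt(111.32^2 + 412.174^2) ≈ 426.9 km

426.9 km


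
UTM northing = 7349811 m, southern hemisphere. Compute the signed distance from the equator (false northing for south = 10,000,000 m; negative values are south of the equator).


For southern: actual = 7349811 - 10000000 = -2650189 m

-2650189 m


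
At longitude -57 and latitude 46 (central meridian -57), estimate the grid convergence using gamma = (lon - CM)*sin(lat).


gamma = (-57 - -57) * sin(46) = 0 * 0.71934 = 0.0 degrees

0.0 degrees


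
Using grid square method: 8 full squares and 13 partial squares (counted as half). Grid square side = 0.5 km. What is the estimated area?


effective squares = 8 + 13 * 0.5 = 14.5
area = 14.5 * 0.25 = 3.625 km^2

3.625 km^2


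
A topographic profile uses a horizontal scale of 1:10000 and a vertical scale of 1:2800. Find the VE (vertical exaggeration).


VE = horizontal_scale / vertical_scale = 10000 / 2800 ≈ 3.6

3.6x


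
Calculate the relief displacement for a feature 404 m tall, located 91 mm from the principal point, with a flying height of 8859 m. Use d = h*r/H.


d = h * r / H = 404 * 91 / 8859 = 4.15 mm

4.15 mm


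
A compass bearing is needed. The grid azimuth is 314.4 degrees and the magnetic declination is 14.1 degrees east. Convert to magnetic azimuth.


magnetic azimuth = grid azimuth - declination (east +ve)
mag_az = 314.4 - 14.1 = 300.3 degrees

300.3 degrees


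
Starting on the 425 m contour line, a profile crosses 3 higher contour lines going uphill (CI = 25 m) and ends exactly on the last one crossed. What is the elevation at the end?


elevation = 425 + 3 * 25 = 500 m

500 m


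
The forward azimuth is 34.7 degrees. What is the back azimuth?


back azimuth = (34.7 + 180) mod 360 = 214.7 degrees

214.7 degrees


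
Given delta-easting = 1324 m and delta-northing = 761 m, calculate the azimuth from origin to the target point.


az = atan2(1324, 761) = 60.1 deg
adjusted to 0-360: 60.1 degrees

60.1 degrees


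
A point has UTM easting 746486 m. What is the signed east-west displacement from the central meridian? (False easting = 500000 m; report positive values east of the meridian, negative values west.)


displacement = 746486 - 500000 = 246486 m

246486 m


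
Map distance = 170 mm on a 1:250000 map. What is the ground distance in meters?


ground = 170 mm * 250000 / 1000 = 42500.0 m

42500.0 m


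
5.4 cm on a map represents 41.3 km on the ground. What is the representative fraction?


ground = 41.3 km = 4130000 cm; RF denominator = ground / map = 4130000 / 5.4 ≈ 764815; RF = 1:764815

1:764815


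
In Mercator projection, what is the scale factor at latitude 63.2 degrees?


SF = 1 / cos(63.2) = 1 / 0.450878 = 2.218

2.218


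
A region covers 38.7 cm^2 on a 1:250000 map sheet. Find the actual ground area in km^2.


ground_area = 38.7 * (250000/100)^2 = 241875000.0 m^2 = 241.875 km^2

241.875 km^2


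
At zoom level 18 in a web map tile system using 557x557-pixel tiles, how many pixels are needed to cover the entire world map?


tiles per axis = 2^18 = 262144
total tiles = 262144^2 = 68719476736
pixels per axis = 262144 * 557 = 146014208
total pixels = 146014208^2 = 21320148937867264

21320148937867264 pixels


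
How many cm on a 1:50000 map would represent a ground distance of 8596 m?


map_cm = 8596 * 100 / 50000 = 17.192 cm ≈ 17.19 cm

17.19 cm


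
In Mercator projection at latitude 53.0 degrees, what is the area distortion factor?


area_distortion = 1/cos^2(53.0) = 2.761

2.761


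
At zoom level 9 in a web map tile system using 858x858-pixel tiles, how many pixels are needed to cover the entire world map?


tiles per axis = 2^9 = 512
total tiles = 512^2 = 262144
pixels per axis = 512 * 858 = 439296
total pixels = 439296^2 = 192980975616

192980975616 pixels


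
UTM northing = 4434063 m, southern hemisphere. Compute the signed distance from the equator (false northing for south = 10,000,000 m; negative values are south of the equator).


For southern: actual = 4434063 - 10000000 = -5565937 m

-5565937 m


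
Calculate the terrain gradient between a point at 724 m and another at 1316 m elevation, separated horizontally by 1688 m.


gradient = (1316 - 724) / 1688 = 592 / 1688 = 0.3507

0.3507


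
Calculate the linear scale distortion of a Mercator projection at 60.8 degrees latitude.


SF = 1 / cos(60.8) = 1 / 0.48786 = 2.05

2.05


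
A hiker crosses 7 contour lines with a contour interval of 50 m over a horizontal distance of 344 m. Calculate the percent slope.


elevation change = 7 * 50 = 350 m
slope = 350 / 344 * 100 = 101.7%

101.7%


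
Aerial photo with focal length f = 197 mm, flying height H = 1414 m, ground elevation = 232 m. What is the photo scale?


scale = f / (H - h) = 197 mm / 1182 m = 197 / 1182000 = 1:6000

1:6000


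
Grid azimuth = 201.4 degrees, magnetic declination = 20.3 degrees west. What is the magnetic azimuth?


magnetic azimuth = grid azimuth - declination (east +ve)
mag_az = 201.4 - -20.3 = 221.7 degrees

221.7 degrees


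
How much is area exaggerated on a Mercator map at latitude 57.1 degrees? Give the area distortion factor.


area_distortion = 1/cos^2(57.1) = 3.389

3.389


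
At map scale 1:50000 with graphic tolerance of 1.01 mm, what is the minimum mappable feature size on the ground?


ground = 1.01 mm * 50000 / 1000 = 50.5 m

50.5 m


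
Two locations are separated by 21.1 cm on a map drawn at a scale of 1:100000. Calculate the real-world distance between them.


ground = 21.1 cm * 100000 / 100 = 21100.0 m = 21.1 km

21.1 km


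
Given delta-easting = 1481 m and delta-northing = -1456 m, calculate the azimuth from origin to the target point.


az = atan2(1481, -1456) = 134.5 deg
adjusted to 0-360: 134.5 degrees

134.5 degrees


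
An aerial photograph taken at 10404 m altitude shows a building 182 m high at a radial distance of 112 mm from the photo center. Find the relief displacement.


d = h * r / H = 182 * 112 / 10404 = 1.96 mm

1.96 mm


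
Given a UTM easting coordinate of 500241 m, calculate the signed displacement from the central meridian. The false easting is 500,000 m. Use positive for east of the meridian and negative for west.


displacement = 500241 - 500000 = 241 m

241 m


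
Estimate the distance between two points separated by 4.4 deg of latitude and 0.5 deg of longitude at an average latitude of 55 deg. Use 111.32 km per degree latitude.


dlat_km = 4.4 * 111.32 = 489.808
dlon_km = 0.5 * 111.32 * cos(55) ≈ 31.925
dist = sqrt(489.808^2 + 31.925^2) ≈ 490.8 km

490.8 km


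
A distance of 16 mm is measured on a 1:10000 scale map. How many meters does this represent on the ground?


ground = 16 mm * 10000 / 1000 = 160.0 m

160.0 m


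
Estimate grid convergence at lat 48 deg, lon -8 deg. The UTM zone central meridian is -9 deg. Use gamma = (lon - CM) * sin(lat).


gamma = (-8 - -9) * sin(48) = 1 * 0.743145 = 0.743 degrees

0.743 degrees


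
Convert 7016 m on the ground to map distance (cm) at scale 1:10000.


map_cm = 7016 * 100 / 10000 = 70.16 cm

70.16 cm


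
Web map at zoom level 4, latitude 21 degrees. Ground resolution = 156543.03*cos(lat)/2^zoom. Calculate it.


res = 156543.03 * cos(21) / 2^4 = 156543.03 * 0.93358043 / 16 = 9134.09 m/pixel

9134.09 m/pixel


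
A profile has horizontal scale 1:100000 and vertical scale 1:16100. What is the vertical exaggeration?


VE = horizontal_scale / vertical_scale = 100000 / 16100 ≈ 6.2

6.2x


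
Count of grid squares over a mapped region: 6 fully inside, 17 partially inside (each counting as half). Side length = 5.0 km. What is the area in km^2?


effective squares = 6 + 17 * 0.5 = 14.5
area = 14.5 * 25.0 = 362.5 km^2

362.5 km^2


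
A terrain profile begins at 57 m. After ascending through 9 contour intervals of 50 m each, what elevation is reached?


elevation = 57 + 9 * 50 = 507 m

507 m


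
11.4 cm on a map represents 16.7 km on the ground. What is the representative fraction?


ground = 16.7 km = 1670000 cm; RF denominator = ground / map = 1670000 / 11.4 ≈ 146491; RF = 1:146491

1:146491


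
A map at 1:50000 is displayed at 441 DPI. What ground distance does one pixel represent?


pixel_cm = 2.54 / 441 ≈ 0.00576 cm
ground = pixel_cm * 50000 / 100 = 2.54 * 50000 / (441 * 100) = 127000 / 44100 ≈ 2.88 m

2.88 m


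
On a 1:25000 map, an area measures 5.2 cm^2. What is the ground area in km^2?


ground_area = 5.2 * (25000/100)^2 = 325000.0 m^2 = 0.325 km^2

0.325 km^2


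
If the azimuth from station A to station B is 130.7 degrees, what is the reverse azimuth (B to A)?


back azimuth = (130.7 + 180) mod 360 = 310.7 degrees

310.7 degrees


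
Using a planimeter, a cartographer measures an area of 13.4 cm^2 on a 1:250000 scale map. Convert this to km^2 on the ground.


ground_area = 13.4 * (250000/100)^2 = 83750000.0 m^2 = 83.75 km^2

83.75 km^2


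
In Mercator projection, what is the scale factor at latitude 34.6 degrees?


SF = 1 / cos(34.6) = 1 / 0.823136 = 1.215

1.215


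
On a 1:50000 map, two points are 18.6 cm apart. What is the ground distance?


ground = 18.6 cm * 50000 / 100 = 9300.0 m = 9.3 km

9.3 km


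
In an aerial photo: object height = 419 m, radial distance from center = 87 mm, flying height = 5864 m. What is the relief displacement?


d = h * r / H = 419 * 87 / 5864 = 6.22 mm

6.22 mm


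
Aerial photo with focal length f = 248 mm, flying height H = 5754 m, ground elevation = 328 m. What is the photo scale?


scale = f / (H - h) = 248 mm / 5426 m = 248 / 5426000 = 1:21879

1:21879


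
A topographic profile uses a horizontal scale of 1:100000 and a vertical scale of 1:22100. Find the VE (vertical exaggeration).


VE = horizontal_scale / vertical_scale = 100000 / 22100 ≈ 4.5

4.5x


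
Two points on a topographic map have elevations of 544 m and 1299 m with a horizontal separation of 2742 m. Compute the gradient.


gradient = (1299 - 544) / 2742 = 755 / 2742 = 0.2753

0.2753


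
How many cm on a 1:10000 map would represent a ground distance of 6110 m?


map_cm = 6110 * 100 / 10000 = 61.1 cm

61.1 cm


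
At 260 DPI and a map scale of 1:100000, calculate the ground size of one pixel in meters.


pixel_cm = 2.54 / 260 ≈ 0.009769 cm
ground = pixel_cm * 100000 / 100 = 2.54 * 100000 / (260 * 100) = 254000 / 26000 ≈ 9.77 m

9.77 m


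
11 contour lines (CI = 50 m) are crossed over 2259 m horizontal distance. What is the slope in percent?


elevation change = 11 * 50 = 550 m
slope = 550 / 2259 * 100 = 24.3%

24.3%


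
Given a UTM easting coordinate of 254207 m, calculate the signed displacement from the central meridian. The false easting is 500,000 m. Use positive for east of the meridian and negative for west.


displacement = 254207 - 500000 = -245793 m

-245793 m


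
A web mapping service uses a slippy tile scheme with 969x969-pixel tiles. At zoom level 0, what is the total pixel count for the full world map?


tiles per axis = 2^0 = 1
total tiles = 1^2 = 1
pixels per axis = 1 * 969 = 969
total pixels = 969^2 = 938961

938961 pixels


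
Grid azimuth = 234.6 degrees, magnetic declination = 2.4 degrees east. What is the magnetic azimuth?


magnetic azimuth = grid azimuth - declination (east +ve)
mag_az = 234.6 - 2.4 = 232.2 degrees

232.2 degrees


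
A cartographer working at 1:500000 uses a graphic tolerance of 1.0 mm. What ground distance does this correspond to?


ground = 1.0 mm * 500000 / 1000 = 500.0 m

500.0 m


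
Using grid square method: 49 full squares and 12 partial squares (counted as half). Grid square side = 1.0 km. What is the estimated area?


effective squares = 49 + 12 * 0.5 = 55.0
area = 55.0 * 1.0 = 55.0 km^2

55.0 km^2


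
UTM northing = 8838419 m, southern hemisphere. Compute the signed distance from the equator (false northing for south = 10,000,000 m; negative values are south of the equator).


For southern: actual = 8838419 - 10000000 = -1161581 m

-1161581 m


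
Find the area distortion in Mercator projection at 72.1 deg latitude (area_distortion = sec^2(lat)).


area_distortion = 1/cos^2(72.1) = 10.586

10.586


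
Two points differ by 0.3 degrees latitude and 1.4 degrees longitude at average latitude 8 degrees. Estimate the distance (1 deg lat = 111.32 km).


dlat_km = 0.3 * 111.32 = 33.396
dlon_km = 1.4 * 111.32 * cos(8) ≈ 154.331
dist = sqrt(33.396^2 + 154.331^2) ≈ 157.9 km

157.9 km


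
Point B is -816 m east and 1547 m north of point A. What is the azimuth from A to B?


az = atan2(-816, 1547) = -27.8 deg
adjusted to 0-360: 332.2 degrees

332.2 degrees
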